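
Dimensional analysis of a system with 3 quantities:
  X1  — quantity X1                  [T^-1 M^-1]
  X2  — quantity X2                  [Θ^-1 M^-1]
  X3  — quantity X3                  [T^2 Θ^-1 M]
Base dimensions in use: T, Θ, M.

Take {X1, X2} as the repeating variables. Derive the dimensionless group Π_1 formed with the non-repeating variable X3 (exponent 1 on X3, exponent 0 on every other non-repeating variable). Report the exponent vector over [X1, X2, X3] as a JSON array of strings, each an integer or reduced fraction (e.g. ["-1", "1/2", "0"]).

Dimensional matrix (T×Θ×M by X1×X2×X3):
  T: [-1  0  2]
  Θ: [ 0 -1 -1]
  M: [-1 -1  1]
Echelon form has 2 nonzero rows (pivots: X1,X2)
Repeat: X1,X2; free: X3
RREF:
  r0: [   1    0   -2]
  r1: [   0    1    1]
  r2: [   0    0    0]
Fix exponent of X3 at 1; solve each RREF row for its pivot's exponent:
  r0: exp(X1) + (-2)·1 = 0 ⇒ exp(X1) = 2
  r1: exp(X2) + (1)·1 = 0 ⇒ exp(X2) = -1
Π_1 = X1^2 · X2^-1 · X3

["2", "-1", "1"]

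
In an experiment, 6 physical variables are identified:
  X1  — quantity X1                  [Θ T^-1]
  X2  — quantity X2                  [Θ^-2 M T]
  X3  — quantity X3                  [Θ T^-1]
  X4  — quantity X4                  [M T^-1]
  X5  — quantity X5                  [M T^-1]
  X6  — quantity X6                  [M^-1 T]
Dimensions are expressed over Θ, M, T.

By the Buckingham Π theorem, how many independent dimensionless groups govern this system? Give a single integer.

4

Dimensional matrix (Θ×M×T by X1×X2×X3×X4×X5×X6):
  Θ: [ 1 -2  1  0  0  0]
  M: [ 0  1  0  1  1 -1]
  T: [-1  1 -1 -1 -1  1]
RREF → pivots at {X1,X2} ⇒ r = 2
6 vars − rank 2 = 4 Π groups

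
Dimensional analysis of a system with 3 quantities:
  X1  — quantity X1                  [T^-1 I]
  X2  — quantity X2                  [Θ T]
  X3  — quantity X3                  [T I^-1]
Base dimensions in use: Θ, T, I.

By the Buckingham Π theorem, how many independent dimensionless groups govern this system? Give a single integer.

Exponent matrix [Θ,T,I] × [X1,X2,X3]:
  Θ: [ 0  1  0]
  T: [-1  1  1]
  I: [ 1  0 -1]
Echelon form has 2 nonzero rows (pivots: X1,X2)
3 vars − rank 2 = 1 Π group

1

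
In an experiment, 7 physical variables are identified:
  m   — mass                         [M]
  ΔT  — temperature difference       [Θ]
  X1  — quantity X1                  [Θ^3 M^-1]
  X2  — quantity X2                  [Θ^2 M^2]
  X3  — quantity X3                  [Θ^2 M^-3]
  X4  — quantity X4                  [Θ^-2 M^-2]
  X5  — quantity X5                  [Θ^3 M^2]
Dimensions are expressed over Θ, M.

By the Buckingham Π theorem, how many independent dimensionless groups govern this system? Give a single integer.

Write exponents as rows Θ,M / cols m,ΔT,X1,X2,X3,X4,X5:
  Θ: [ 0  1  3  2  2 -2  3]
  M: [ 1  0 -1  2 -3 -2  2]
RREF → pivots at {m,ΔT} ⇒ r = 2
7 vars − rank 2 = 5 Π groups

5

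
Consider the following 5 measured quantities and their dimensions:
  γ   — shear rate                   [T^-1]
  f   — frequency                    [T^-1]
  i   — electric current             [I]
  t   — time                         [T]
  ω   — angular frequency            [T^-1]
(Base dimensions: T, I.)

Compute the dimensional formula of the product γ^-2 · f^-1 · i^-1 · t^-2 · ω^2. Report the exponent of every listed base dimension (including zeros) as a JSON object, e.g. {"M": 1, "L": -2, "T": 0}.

{"T": -1, "I": -1}

Write exponents as rows T,I / cols γ,f,i,t,ω:
  T: [-1 -1  0  1 -1]
  I: [ 0  0  1  0  0]
  [T]: (-2)·-1+(-1)·-1+(-1)·0+(-2)·1+(2)·-1 = -1
  [I]: (-2)·0+(-1)·0+(-1)·1+(-2)·0+(2)·0 = -1
⇒ T^-1 I^-1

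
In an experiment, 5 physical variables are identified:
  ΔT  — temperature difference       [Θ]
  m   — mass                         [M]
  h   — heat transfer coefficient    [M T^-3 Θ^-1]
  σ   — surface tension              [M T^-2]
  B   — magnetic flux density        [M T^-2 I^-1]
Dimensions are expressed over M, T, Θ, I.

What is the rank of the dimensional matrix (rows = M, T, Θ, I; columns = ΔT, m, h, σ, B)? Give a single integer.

4

Write exponents as rows M,T,Θ,I / cols ΔT,m,h,σ,B:
  M: [ 0  1  1  1  1]
  T: [ 0  0 -3 -2 -2]
  Θ: [ 1  0 -1  0  0]
  I: [ 0  0  0  0 -1]
RREF → pivots at {ΔT,m,h,B} ⇒ r = 4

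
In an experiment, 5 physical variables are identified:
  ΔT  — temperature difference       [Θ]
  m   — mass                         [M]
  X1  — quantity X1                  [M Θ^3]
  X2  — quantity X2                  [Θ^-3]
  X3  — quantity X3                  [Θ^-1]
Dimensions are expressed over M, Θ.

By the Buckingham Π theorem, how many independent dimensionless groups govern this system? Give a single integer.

3

Dimensional matrix (M×Θ by ΔT×m×X1×X2×X3):
  M: [ 0  1  1  0  0]
  Θ: [ 1  0  3 -3 -1]
Row reduction gives pivot columns ΔT,m; rank = 2
n=5, r=2 ⇒ 3 dimensionless groups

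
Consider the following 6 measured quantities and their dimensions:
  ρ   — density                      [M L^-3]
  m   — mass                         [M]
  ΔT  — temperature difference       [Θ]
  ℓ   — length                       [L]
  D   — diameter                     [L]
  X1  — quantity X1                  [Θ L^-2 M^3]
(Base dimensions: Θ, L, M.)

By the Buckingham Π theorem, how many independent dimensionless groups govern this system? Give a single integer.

Dimensional matrix (Θ×L×M by ρ×m×ΔT×ℓ×D×X1):
  Θ: [ 0  0  1  0  0  1]
  L: [-3  0  0  1  1 -2]
  M: [ 1  1  0  0  0  3]
Echelon form has 3 nonzero rows (pivots: ρ,m,ΔT)
n=6, r=3 ⇒ 3 dimensionless groups

3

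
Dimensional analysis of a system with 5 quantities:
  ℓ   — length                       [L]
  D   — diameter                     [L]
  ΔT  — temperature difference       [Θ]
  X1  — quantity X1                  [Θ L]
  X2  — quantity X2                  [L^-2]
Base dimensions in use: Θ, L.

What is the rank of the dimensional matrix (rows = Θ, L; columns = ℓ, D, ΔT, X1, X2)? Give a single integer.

2

Write exponents as rows Θ,L / cols ℓ,D,ΔT,X1,X2:
  Θ: [ 0  0  1  1  0]
  L: [ 1  1  0  1 -2]
Row reduction gives pivot columns ℓ,ΔT; rank = 2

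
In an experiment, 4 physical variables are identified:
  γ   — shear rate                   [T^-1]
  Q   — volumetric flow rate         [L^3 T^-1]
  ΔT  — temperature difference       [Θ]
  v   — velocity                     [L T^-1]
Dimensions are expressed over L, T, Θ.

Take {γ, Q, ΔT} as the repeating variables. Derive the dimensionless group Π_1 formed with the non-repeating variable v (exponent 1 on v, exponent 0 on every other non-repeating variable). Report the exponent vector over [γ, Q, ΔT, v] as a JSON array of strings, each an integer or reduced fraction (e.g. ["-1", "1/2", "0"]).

["-2/3", "-1/3", "0", "1"]

Dimensional matrix (L×T×Θ by γ×Q×ΔT×v):
  L: [ 0  3  0  1]
  T: [-1 -1  0 -1]
  Θ: [ 0  0  1  0]
Echelon form has 3 nonzero rows (pivots: γ,Q,ΔT)
Repeat: γ,Q,ΔT; free: v
RREF:
  r0: [   1    0    0  2/3]
  r1: [   0    1    0  1/3]
  r2: [   0    0    1    0]
Fix exponent of v at 1; solve each RREF row for its pivot's exponent:
  r0: exp(γ) + (2/3)·1 = 0 ⇒ exp(γ) = -2/3
  r1: exp(Q) + (1/3)·1 = 0 ⇒ exp(Q) = -1/3
  r2: exp(ΔT) + (0)·1 = 0 ⇒ exp(ΔT) = 0
Π_1 = γ^(-2/3) · Q^(-1/3) · v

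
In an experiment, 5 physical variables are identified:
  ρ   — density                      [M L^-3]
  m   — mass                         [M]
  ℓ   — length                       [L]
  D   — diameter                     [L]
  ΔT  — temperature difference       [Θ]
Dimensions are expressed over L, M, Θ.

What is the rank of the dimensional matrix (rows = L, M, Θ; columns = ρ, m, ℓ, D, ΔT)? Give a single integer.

Exponent matrix [L,M,Θ] × [ρ,m,ℓ,D,ΔT]:
  L: [-3  0  1  1  0]
  M: [ 1  1  0  0  0]
  Θ: [ 0  0  0  0  1]
Row reduction gives pivot columns ρ,m,ΔT; rank = 3

3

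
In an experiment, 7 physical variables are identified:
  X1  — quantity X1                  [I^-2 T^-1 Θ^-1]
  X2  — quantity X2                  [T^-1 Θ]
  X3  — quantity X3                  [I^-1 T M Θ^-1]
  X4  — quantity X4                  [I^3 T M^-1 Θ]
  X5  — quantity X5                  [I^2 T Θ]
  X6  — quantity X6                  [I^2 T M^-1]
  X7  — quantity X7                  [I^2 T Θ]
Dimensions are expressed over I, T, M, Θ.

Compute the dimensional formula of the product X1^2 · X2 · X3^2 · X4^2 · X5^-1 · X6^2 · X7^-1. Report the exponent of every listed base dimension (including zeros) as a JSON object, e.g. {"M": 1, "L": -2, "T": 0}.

Dimensional matrix (I×T×M×Θ by X1×X2×X3×X4×X5×X6×X7):
  I: [-2  0 -1  3  2  2  2]
  T: [-1 -1  1  1  1  1  1]
  M: [ 0  0  1 -1  0 -1  0]
  Θ: [-1  1 -1  1  1  0  1]
  [I]: (2)·-2+(1)·0+(2)·-1+(2)·3+(-1)·2+(2)·2+(-1)·2 = 0
  [T]: (2)·-1+(1)·-1+(2)·1+(2)·1+(-1)·1+(2)·1+(-1)·1 = 1
  [M]: (2)·0+(1)·0+(2)·1+(2)·-1+(-1)·0+(2)·-1+(-1)·0 = -2
  [Θ]: (2)·-1+(1)·1+(2)·-1+(2)·1+(-1)·1+(2)·0+(-1)·1 = -3
⇒ T M^-2 Θ^-3

{"I": 0, "T": 1, "M": -2, "Θ": -3}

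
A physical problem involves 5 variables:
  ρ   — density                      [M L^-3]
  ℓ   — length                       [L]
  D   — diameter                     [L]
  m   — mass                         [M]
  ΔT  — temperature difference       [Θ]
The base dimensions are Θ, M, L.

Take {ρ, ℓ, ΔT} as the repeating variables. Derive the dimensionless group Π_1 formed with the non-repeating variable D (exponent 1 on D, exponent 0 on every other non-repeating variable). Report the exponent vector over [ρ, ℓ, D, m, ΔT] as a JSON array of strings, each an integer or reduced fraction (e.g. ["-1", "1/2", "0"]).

["0", "-1", "1", "0", "0"]

Dimensional matrix (Θ×M×L by ρ×ℓ×D×m×ΔT):
  Θ: [ 0  0  0  0  1]
  M: [ 1  0  0  1  0]
  L: [-3  1  1  0  0]
RREF → pivots at {ρ,ℓ,ΔT} ⇒ r = 3
Pivot set = {ρ,ℓ,ΔT}, free = {D,m}
RREF:
  r0: [   1    0    0    1    0]
  r1: [   0    1    1    3    0]
  r2: [   0    0    0    0    1]
Fix exponent of D at 1, m at 0; solve each RREF row for its pivot's exponent:
  r0: exp(ρ) + (0)·1 = 0 ⇒ exp(ρ) = 0
  r1: exp(ℓ) + (1)·1 = 0 ⇒ exp(ℓ) = -1
  r2: exp(ΔT) + (0)·1 = 0 ⇒ exp(ΔT) = 0
Π_1 = ℓ^-1 · D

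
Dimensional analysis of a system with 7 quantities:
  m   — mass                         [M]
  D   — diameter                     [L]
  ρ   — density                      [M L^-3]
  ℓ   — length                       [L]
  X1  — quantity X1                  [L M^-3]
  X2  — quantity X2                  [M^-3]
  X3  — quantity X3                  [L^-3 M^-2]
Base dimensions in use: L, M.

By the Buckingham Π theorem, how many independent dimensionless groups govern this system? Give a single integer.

5

Dimensional matrix (L×M by m×D×ρ×ℓ×X1×X2×X3):
  L: [ 0  1 -3  1  1  0 -3]
  M: [ 1  0  1  0 -3 -3 -2]
Row reduction gives pivot columns m,D; rank = 2
7 vars − rank 2 = 5 Π groups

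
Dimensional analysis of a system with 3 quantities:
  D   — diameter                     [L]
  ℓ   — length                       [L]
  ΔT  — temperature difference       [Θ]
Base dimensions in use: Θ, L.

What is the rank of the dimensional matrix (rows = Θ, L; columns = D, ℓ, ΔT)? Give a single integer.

Dimensional matrix (Θ×L by D×ℓ×ΔT):
  Θ: [ 0  0  1]
  L: [ 1  1  0]
Row reduction gives pivot columns D,ΔT; rank = 2

2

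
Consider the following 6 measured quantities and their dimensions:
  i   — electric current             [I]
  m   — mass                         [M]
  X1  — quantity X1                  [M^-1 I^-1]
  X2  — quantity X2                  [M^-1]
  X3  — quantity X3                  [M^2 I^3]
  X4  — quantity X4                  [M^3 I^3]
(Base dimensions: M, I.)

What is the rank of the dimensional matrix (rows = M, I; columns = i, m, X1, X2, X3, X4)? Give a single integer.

Dimensional matrix (M×I by i×m×X1×X2×X3×X4):
  M: [ 0  1 -1 -1  2  3]
  I: [ 1  0 -1  0  3  3]
Echelon form has 2 nonzero rows (pivots: i,m)

2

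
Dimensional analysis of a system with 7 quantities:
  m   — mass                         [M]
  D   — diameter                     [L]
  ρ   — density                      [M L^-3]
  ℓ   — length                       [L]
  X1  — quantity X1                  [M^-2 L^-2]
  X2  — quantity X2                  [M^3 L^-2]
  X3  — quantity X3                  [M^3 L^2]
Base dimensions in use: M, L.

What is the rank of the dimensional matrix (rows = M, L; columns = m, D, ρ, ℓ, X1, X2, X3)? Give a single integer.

Write exponents as rows M,L / cols m,D,ρ,ℓ,X1,X2,X3:
  M: [ 1  0  1  0 -2  3  3]
  L: [ 0  1 -3  1 -2 -2  2]
Row reduction gives pivot columns m,D; rank = 2

2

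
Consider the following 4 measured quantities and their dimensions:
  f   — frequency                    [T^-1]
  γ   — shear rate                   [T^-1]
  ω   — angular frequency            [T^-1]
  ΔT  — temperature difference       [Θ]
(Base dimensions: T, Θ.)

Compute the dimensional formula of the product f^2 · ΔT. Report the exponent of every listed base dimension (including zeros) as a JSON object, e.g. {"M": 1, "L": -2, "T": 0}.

{"T": -2, "Θ": 1}

Write exponents as rows T,Θ / cols f,γ,ω,ΔT:
  T: [-1 -1 -1  0]
  Θ: [ 0  0  0  1]
  [T]: (2)·-1+(1)·0 = -2
  [Θ]: (2)·0+(1)·1 = 1
⇒ T^-2 Θ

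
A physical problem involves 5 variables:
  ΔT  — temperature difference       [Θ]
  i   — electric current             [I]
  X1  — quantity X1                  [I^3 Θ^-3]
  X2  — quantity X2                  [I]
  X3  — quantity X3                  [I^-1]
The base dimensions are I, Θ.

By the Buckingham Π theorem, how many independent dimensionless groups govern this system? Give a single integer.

3

Exponent matrix [I,Θ] × [ΔT,i,X1,X2,X3]:
  I: [ 0  1  3  1 -1]
  Θ: [ 1  0 -3  0  0]
Row reduction gives pivot columns ΔT,i; rank = 2
Π count = n − r = 5 − 2 = 3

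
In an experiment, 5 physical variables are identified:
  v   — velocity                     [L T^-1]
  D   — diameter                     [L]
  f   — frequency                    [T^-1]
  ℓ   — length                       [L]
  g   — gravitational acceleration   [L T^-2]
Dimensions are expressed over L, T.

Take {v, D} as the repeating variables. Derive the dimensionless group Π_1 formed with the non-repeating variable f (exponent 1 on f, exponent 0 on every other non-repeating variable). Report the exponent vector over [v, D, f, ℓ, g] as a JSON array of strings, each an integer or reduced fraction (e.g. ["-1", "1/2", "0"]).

["-1", "1", "1", "0", "0"]

Write exponents as rows L,T / cols v,D,f,ℓ,g:
  L: [ 1  1  0  1  1]
  T: [-1  0 -1  0 -2]
Row reduction gives pivot columns v,D; rank = 2
Repeat: v,D; free: f,ℓ,g
RREF:
  r0: [   1    0    1    0    2]
  r1: [   0    1   -1    1   -1]
Fix exponent of f at 1, ℓ at 0, g at 0; solve each RREF row for its pivot's exponent:
  r0: exp(v) + (1)·1 = 0 ⇒ exp(v) = -1
  r1: exp(D) + (-1)·1 = 0 ⇒ exp(D) = 1
Π_1 = v^-1 · D · f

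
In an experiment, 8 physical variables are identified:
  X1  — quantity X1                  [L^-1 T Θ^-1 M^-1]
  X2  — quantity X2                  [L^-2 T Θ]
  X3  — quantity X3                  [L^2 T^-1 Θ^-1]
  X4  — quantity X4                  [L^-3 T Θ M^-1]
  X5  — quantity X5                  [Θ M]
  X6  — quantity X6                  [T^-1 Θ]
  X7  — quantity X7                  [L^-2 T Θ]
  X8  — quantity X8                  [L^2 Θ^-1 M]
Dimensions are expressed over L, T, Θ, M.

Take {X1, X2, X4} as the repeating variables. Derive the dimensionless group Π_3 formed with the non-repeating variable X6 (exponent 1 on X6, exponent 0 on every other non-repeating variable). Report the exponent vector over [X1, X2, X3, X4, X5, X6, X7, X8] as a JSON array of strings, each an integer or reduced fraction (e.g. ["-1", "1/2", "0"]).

Exponent matrix [L,T,Θ,M] × [X1,X2,X3,X4,X5,X6,X7,X8]:
  L: [-1 -2  2 -3  0  0 -2  2]
  T: [ 1  1 -1  1  0 -1  1  0]
  Θ: [-1  1 -1  1  1  1  1 -1]
  M: [-1  0  0 -1  1  0  0  1]
Echelon form has 3 nonzero rows (pivots: X1,X2,X4)
Repeat: X1,X2,X4; free: X3,X5,X6,X7,X8
RREF:
  r0: [   1    0    0    0 -1/2   -1    0  1/2]
  r1: [   0    1   -1    0    1   -1    1    1]
  r2: [   0    0    0    1 -1/2    1    0 -3/2]
  r3: [   0    0    0    0    0    0    0    0]
Fix exponent of X6 at 1, X3 at 0, X5 at 0, X7 at 0, X8 at 0; solve each RREF row for its pivot's exponent:
  r0: exp(X1) + (-1)·1 = 0 ⇒ exp(X1) = 1
  r1: exp(X2) + (-1)·1 = 0 ⇒ exp(X2) = 1
  r2: exp(X4) + (1)·1 = 0 ⇒ exp(X4) = -1
Π_3 = X1 · X2 · X4^-1 · X6

["1", "1", "0", "-1", "0", "1", "0", "0"]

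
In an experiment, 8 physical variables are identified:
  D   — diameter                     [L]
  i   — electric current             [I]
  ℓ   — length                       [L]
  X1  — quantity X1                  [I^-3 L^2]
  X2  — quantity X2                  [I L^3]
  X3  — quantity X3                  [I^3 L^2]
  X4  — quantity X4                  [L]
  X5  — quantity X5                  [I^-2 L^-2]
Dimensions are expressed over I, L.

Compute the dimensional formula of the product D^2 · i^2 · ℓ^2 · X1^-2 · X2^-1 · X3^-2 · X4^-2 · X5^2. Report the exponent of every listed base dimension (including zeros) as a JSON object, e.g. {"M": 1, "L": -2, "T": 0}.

Exponent matrix [I,L] × [D,i,ℓ,X1,X2,X3,X4,X5]:
  I: [ 0  1  0 -3  1  3  0 -2]
  L: [ 1  0  1  2  3  2  1 -2]
  [I]: (2)·0+(2)·1+(2)·0+(-2)·-3+(-1)·1+(-2)·3+(-2)·0+(2)·-2 = -3
  [L]: (2)·1+(2)·0+(2)·1+(-2)·2+(-1)·3+(-2)·2+(-2)·1+(2)·-2 = -13
⇒ I^-3 L^-13

{"I": -3, "L": -13}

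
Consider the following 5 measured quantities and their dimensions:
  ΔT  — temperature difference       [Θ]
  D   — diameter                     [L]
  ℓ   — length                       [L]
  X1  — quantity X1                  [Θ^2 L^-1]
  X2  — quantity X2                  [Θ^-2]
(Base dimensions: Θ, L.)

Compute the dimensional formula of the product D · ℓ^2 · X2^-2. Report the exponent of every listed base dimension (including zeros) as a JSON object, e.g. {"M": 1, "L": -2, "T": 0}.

Dimensional matrix (Θ×L by ΔT×D×ℓ×X1×X2):
  Θ: [ 1  0  0  2 -2]
  L: [ 0  1  1 -1  0]
  [Θ]: (1)·0+(2)·0+(-2)·-2 = 4
  [L]: (1)·1+(2)·1+(-2)·0 = 3
⇒ Θ^4 L^3

{"Θ": 4, "L": 3}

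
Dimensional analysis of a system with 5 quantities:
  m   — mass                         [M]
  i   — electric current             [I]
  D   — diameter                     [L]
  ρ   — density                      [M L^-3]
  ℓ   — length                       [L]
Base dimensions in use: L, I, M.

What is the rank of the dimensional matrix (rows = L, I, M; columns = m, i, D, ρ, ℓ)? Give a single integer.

3

Write exponents as rows L,I,M / cols m,i,D,ρ,ℓ:
  L: [ 0  0  1 -3  1]
  I: [ 0  1  0  0  0]
  M: [ 1  0  0  1  0]
Row reduction gives pivot columns m,i,D; rank = 3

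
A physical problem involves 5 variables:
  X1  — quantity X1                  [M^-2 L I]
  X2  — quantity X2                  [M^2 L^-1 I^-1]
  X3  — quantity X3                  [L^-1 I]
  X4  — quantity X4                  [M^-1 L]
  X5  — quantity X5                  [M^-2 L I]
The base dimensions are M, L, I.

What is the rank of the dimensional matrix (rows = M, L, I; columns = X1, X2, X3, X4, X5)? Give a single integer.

Write exponents as rows M,L,I / cols X1,X2,X3,X4,X5:
  M: [-2  2  0 -1 -2]
  L: [ 1 -1 -1  1  1]
  I: [ 1 -1  1  0  1]
Echelon form has 2 nonzero rows (pivots: X1,X3)

2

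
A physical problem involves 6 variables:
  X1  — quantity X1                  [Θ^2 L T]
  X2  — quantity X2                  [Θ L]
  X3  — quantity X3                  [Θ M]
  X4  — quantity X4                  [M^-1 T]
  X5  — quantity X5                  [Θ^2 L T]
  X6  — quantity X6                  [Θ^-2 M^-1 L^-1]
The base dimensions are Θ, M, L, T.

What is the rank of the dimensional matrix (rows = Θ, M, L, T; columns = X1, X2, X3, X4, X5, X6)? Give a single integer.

Exponent matrix [Θ,M,L,T] × [X1,X2,X3,X4,X5,X6]:
  Θ: [ 2  1  1  0  2 -2]
  M: [ 0  0  1 -1  0 -1]
  L: [ 1  1  0  0  1 -1]
  T: [ 1  0  0  1  1  0]
Echelon form has 3 nonzero rows (pivots: X1,X2,X3)

3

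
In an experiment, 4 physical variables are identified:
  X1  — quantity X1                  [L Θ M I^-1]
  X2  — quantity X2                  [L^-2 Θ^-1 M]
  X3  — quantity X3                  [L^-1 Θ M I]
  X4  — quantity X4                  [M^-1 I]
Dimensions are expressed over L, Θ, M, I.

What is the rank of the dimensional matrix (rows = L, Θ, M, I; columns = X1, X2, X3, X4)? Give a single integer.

3

Exponent matrix [L,Θ,M,I] × [X1,X2,X3,X4]:
  L: [ 1 -2 -1  0]
  Θ: [ 1 -1  1  0]
  M: [ 1  1  1 -1]
  I: [-1  0  1  1]
Echelon form has 3 nonzero rows (pivots: X1,X2,X3)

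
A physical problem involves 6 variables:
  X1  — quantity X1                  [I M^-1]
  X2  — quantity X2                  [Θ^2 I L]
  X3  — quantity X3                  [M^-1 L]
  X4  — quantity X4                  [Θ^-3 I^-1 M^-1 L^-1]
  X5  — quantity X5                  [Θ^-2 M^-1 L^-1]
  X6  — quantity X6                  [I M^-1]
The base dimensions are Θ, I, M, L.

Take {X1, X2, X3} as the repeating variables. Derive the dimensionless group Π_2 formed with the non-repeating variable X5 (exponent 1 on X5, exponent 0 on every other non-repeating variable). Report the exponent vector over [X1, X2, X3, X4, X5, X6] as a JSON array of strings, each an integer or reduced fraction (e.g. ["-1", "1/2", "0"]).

Exponent matrix [Θ,I,M,L] × [X1,X2,X3,X4,X5,X6]:
  Θ: [ 0  2  0 -3 -2  0]
  I: [ 1  1  0 -1  0  1]
  M: [-1  0 -1 -1 -1 -1]
  L: [ 0  1  1 -1 -1  0]
Echelon form has 3 nonzero rows (pivots: X1,X2,X3)
Repeat: X1,X2,X3; free: X4,X5,X6
RREF:
  r0: [   1    0    0  1/2    1    1]
  r1: [   0    1    0 -3/2   -1    0]
  r2: [   0    0    1  1/2    0    0]
  r3: [   0    0    0    0    0    0]
Fix exponent of X5 at 1, X4 at 0, X6 at 0; solve each RREF row for its pivot's exponent:
  r0: exp(X1) + (1)·1 = 0 ⇒ exp(X1) = -1
  r1: exp(X2) + (-1)·1 = 0 ⇒ exp(X2) = 1
  r2: exp(X3) + (0)·1 = 0 ⇒ exp(X3) = 0
Π_2 = X1^-1 · X2 · X5

["-1", "1", "0", "0", "1", "0"]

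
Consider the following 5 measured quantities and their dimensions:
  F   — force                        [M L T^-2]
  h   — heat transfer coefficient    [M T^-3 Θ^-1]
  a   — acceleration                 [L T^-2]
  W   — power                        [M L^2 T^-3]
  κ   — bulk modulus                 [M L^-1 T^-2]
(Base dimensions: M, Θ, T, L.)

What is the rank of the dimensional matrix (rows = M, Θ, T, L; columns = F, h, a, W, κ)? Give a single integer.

Exponent matrix [M,Θ,T,L] × [F,h,a,W,κ]:
  M: [ 1  1  0  1  1]
  Θ: [ 0 -1  0  0  0]
  T: [-2 -3 -2 -3 -2]
  L: [ 1  0  1  2 -1]
RREF → pivots at {F,h,a,W} ⇒ r = 4

4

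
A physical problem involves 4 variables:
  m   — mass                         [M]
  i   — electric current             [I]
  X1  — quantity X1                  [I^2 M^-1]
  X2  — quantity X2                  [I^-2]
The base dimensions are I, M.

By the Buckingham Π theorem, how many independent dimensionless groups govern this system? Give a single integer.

2

Write exponents as rows I,M / cols m,i,X1,X2:
  I: [ 0  1  2 -2]
  M: [ 1  0 -1  0]
Row reduction gives pivot columns m,i; rank = 2
Π count = n − r = 4 − 2 = 2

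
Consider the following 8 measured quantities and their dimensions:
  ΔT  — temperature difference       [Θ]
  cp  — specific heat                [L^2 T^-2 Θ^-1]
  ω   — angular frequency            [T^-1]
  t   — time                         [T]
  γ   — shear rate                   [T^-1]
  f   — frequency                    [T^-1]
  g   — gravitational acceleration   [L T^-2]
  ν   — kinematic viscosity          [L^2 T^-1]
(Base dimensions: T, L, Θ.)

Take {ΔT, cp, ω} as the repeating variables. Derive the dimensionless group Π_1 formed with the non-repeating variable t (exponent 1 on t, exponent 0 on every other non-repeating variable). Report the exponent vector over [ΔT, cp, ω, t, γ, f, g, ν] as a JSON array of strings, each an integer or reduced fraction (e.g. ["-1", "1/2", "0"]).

Exponent matrix [T,L,Θ] × [ΔT,cp,ω,t,γ,f,g,ν]:
  T: [ 0 -2 -1  1 -1 -1 -2 -1]
  L: [ 0  2  0  0  0  0  1  2]
  Θ: [ 1 -1  0  0  0  0  0  0]
RREF → pivots at {ΔT,cp,ω} ⇒ r = 3
Repeat: ΔT,cp,ω; free: t,γ,f,g,ν
RREF:
  r0: [   1    0    0    0    0    0  1/2    1]
  r1: [   0    1    0    0    0    0  1/2    1]
  r2: [   0    0    1   -1    1    1    1   -1]
Fix exponent of t at 1, γ at 0, f at 0, g at 0, ν at 0; solve each RREF row for its pivot's exponent:
  r0: exp(ΔT) + (0)·1 = 0 ⇒ exp(ΔT) = 0
  r1: exp(cp) + (0)·1 = 0 ⇒ exp(cp) = 0
  r2: exp(ω) + (-1)·1 = 0 ⇒ exp(ω) = 1
Π_1 = ω · t

["0", "0", "1", "1", "0", "0", "0", "0"]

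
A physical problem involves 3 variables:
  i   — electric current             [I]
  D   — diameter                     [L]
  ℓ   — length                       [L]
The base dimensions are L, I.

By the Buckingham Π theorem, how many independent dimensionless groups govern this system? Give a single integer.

1

Write exponents as rows L,I / cols i,D,ℓ:
  L: [ 0  1  1]
  I: [ 1  0  0]
RREF → pivots at {i,D} ⇒ r = 2
3 vars − rank 2 = 1 Π group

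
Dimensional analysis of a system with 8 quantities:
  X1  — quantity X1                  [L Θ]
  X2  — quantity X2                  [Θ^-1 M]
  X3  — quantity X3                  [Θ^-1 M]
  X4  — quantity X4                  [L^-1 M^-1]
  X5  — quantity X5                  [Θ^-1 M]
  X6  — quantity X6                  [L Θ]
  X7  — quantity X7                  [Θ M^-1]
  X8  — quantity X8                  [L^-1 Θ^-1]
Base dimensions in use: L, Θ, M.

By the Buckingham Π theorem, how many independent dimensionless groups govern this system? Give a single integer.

Write exponents as rows L,Θ,M / cols X1,X2,X3,X4,X5,X6,X7,X8:
  L: [ 1  0  0 -1  0  1  0 -1]
  Θ: [ 1 -1 -1  0 -1  1  1 -1]
  M: [ 0  1  1 -1  1  0 -1  0]
RREF → pivots at {X1,X2} ⇒ r = 2
Π count = n − r = 8 − 2 = 6

6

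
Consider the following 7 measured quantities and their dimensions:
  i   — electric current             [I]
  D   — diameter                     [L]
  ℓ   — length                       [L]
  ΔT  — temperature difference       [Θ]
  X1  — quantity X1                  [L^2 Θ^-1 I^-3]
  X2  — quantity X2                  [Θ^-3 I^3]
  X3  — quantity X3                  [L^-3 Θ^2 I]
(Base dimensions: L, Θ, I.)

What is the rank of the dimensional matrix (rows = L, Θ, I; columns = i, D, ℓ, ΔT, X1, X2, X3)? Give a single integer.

3

Exponent matrix [L,Θ,I] × [i,D,ℓ,ΔT,X1,X2,X3]:
  L: [ 0  1  1  0  2  0 -3]
  Θ: [ 0  0  0  1 -1 -3  2]
  I: [ 1  0  0  0 -3  3  1]
Echelon form has 3 nonzero rows (pivots: i,D,ΔT)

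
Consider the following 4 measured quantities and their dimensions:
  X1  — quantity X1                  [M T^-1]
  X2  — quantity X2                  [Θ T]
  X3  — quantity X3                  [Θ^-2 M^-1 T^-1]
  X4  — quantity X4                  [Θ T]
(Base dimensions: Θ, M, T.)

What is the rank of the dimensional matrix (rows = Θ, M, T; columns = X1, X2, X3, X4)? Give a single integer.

Exponent matrix [Θ,M,T] × [X1,X2,X3,X4]:
  Θ: [ 0  1 -2  1]
  M: [ 1  0 -1  0]
  T: [-1  1 -1  1]
RREF → pivots at {X1,X2} ⇒ r = 2

2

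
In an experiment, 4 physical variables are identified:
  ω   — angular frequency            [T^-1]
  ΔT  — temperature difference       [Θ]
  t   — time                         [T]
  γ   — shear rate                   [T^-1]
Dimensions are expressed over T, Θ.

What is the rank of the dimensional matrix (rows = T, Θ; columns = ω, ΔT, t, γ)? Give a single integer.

Write exponents as rows T,Θ / cols ω,ΔT,t,γ:
  T: [-1  0  1 -1]
  Θ: [ 0  1  0  0]
RREF → pivots at {ω,ΔT} ⇒ r = 2

2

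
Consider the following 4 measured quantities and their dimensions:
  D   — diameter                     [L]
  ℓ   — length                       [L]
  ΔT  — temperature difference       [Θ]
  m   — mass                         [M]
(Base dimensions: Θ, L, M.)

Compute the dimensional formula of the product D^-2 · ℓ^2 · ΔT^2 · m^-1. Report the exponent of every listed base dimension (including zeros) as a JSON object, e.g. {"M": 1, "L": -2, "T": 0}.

Exponent matrix [Θ,L,M] × [D,ℓ,ΔT,m]:
  Θ: [ 0  0  1  0]
  L: [ 1  1  0  0]
  M: [ 0  0  0  1]
  [Θ]: (-2)·0+(2)·0+(2)·1+(-1)·0 = 2
  [L]: (-2)·1+(2)·1+(2)·0+(-1)·0 = 0
  [M]: (-2)·0+(2)·0+(2)·0+(-1)·1 = -1
⇒ Θ^2 M^-1

{"Θ": 2, "L": 0, "M": -1}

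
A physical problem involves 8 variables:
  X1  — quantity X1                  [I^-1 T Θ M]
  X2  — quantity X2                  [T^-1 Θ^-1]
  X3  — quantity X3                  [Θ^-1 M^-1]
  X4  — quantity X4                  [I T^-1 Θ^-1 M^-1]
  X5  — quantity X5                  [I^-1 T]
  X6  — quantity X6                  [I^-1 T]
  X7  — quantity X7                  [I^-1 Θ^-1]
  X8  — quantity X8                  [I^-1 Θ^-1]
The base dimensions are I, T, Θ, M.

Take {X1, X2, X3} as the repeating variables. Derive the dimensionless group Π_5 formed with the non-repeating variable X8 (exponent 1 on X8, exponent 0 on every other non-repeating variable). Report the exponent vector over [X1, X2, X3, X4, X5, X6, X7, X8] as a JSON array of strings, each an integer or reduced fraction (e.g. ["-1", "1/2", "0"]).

Exponent matrix [I,T,Θ,M] × [X1,X2,X3,X4,X5,X6,X7,X8]:
  I: [-1  0  0  1 -1 -1 -1 -1]
  T: [ 1 -1  0 -1  1  1  0  0]
  Θ: [ 1 -1 -1 -1  0  0 -1 -1]
  M: [ 1  0 -1 -1  0  0  0  0]
Echelon form has 3 nonzero rows (pivots: X1,X2,X3)
Pivot set = {X1,X2,X3}, free = {X4,X5,X6,X7,X8}
RREF:
  r0: [   1    0    0   -1    1    1    1    1]
  r1: [   0    1    0    0    0    0    1    1]
  r2: [   0    0    1    0    1    1    1    1]
  r3: [   0    0    0    0    0    0    0    0]
Fix exponent of X8 at 1, X4 at 0, X5 at 0, X6 at 0, X7 at 0; solve each RREF row for its pivot's exponent:
  r0: exp(X1) + (1)·1 = 0 ⇒ exp(X1) = -1
  r1: exp(X2) + (1)·1 = 0 ⇒ exp(X2) = -1
  r2: exp(X3) + (1)·1 = 0 ⇒ exp(X3) = -1
Π_5 = X1^-1 · X2^-1 · X3^-1 · X8

["-1", "-1", "-1", "0", "0", "0", "0", "1"]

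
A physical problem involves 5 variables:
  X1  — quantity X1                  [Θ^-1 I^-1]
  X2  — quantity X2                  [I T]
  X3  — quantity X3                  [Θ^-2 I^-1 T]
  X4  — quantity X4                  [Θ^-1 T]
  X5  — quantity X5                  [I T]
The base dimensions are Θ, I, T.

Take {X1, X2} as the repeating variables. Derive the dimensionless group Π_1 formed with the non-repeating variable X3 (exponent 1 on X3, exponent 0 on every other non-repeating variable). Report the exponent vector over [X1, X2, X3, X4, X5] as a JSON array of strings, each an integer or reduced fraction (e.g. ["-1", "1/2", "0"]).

["-2", "-1", "1", "0", "0"]

Write exponents as rows Θ,I,T / cols X1,X2,X3,X4,X5:
  Θ: [-1  0 -2 -1  0]
  I: [-1  1 -1  0  1]
  T: [ 0  1  1  1  1]
Echelon form has 2 nonzero rows (pivots: X1,X2)
Repeat: X1,X2; free: X3,X4,X5
RREF:
  r0: [   1    0    2    1    0]
  r1: [   0    1    1    1    1]
  r2: [   0    0    0    0    0]
Fix exponent of X3 at 1, X4 at 0, X5 at 0; solve each RREF row for its pivot's exponent:
  r0: exp(X1) + (2)·1 = 0 ⇒ exp(X1) = -2
  r1: exp(X2) + (1)·1 = 0 ⇒ exp(X2) = -1
Π_1 = X1^-2 · X2^-1 · X3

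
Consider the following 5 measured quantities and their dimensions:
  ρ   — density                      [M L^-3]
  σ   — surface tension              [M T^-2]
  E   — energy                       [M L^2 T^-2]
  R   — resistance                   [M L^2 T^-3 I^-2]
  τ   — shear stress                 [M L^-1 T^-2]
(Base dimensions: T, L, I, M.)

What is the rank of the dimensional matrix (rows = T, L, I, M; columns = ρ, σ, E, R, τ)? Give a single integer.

Dimensional matrix (T×L×I×M by ρ×σ×E×R×τ):
  T: [ 0 -2 -2 -3 -2]
  L: [-3  0  2  2 -1]
  I: [ 0  0  0 -2  0]
  M: [ 1  1  1  1  1]
RREF → pivots at {ρ,σ,E,R} ⇒ r = 4

4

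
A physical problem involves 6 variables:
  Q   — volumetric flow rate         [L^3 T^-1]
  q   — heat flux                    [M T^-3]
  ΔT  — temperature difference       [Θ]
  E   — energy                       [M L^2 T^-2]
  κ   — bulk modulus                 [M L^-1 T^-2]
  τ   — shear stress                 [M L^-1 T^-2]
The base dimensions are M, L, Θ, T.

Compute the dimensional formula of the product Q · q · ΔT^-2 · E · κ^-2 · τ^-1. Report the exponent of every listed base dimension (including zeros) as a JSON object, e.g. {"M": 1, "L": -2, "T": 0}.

Write exponents as rows M,L,Θ,T / cols Q,q,ΔT,E,κ,τ:
  M: [ 0  1  0  1  1  1]
  L: [ 3  0  0  2 -1 -1]
  Θ: [ 0  0  1  0  0  0]
  T: [-1 -3  0 -2 -2 -2]
  [M]: (1)·0+(1)·1+(-2)·0+(1)·1+(-2)·1+(-1)·1 = -1
  [L]: (1)·3+(1)·0+(-2)·0+(1)·2+(-2)·-1+(-1)·-1 = 8
  [Θ]: (1)·0+(1)·0+(-2)·1+(1)·0+(-2)·0+(-1)·0 = -2
  [T]: (1)·-1+(1)·-3+(-2)·0+(1)·-2+(-2)·-2+(-1)·-2 = 0
⇒ M^-1 L^8 Θ^-2

{"M": -1, "L": 8, "Θ": -2, "T": 0}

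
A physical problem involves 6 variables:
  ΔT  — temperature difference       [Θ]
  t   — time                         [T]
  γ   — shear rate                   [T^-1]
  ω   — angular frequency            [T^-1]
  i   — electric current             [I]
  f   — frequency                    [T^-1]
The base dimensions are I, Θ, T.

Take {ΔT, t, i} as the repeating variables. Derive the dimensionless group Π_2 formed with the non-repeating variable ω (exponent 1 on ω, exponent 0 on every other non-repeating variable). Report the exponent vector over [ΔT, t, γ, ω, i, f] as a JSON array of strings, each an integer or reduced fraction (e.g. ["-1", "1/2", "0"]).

["0", "1", "0", "1", "0", "0"]

Exponent matrix [I,Θ,T] × [ΔT,t,γ,ω,i,f]:
  I: [ 0  0  0  0  1  0]
  Θ: [ 1  0  0  0  0  0]
  T: [ 0  1 -1 -1  0 -1]
RREF → pivots at {ΔT,t,i} ⇒ r = 3
Pivot set = {ΔT,t,i}, free = {γ,ω,f}
RREF:
  r0: [   1    0    0    0    0    0]
  r1: [   0    1   -1   -1    0   -1]
  r2: [   0    0    0    0    1    0]
Fix exponent of ω at 1, γ at 0, f at 0; solve each RREF row for its pivot's exponent:
  r0: exp(ΔT) + (0)·1 = 0 ⇒ exp(ΔT) = 0
  r1: exp(t) + (-1)·1 = 0 ⇒ exp(t) = 1
  r2: exp(i) + (0)·1 = 0 ⇒ exp(i) = 0
Π_2 = t · ω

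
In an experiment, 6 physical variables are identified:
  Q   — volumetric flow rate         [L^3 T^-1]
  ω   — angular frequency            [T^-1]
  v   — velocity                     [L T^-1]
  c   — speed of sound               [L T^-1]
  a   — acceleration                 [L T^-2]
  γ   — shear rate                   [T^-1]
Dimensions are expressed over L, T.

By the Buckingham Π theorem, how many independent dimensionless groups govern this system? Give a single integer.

4

Exponent matrix [L,T] × [Q,ω,v,c,a,γ]:
  L: [ 3  0  1  1  1  0]
  T: [-1 -1 -1 -1 -2 -1]
Echelon form has 2 nonzero rows (pivots: Q,ω)
Π count = n − r = 6 − 2 = 4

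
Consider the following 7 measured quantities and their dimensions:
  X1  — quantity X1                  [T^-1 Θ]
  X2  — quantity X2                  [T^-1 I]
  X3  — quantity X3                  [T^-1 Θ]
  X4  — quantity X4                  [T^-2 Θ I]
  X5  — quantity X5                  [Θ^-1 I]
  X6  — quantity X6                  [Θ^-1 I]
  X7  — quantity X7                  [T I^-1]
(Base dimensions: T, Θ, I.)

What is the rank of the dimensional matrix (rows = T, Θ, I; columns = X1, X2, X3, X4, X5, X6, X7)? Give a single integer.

Exponent matrix [T,Θ,I] × [X1,X2,X3,X4,X5,X6,X7]:
  T: [-1 -1 -1 -2  0  0  1]
  Θ: [ 1  0  1  1 -1 -1  0]
  I: [ 0  1  0  1  1  1 -1]
Row reduction gives pivot columns X1,X2; rank = 2

2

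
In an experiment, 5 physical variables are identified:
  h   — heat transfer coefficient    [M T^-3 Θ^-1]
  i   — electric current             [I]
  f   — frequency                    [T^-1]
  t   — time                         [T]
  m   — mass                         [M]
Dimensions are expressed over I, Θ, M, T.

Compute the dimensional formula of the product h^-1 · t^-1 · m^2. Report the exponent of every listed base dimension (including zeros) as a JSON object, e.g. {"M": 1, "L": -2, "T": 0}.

Write exponents as rows I,Θ,M,T / cols h,i,f,t,m:
  I: [ 0  1  0  0  0]
  Θ: [-1  0  0  0  0]
  M: [ 1  0  0  0  1]
  T: [-3  0 -1  1  0]
  [I]: (-1)·0+(-1)·0+(2)·0 = 0
  [Θ]: (-1)·-1+(-1)·0+(2)·0 = 1
  [M]: (-1)·1+(-1)·0+(2)·1 = 1
  [T]: (-1)·-3+(-1)·1+(2)·0 = 2
⇒ Θ M T^2

{"I": 0, "Θ": 1, "M": 1, "T": 2}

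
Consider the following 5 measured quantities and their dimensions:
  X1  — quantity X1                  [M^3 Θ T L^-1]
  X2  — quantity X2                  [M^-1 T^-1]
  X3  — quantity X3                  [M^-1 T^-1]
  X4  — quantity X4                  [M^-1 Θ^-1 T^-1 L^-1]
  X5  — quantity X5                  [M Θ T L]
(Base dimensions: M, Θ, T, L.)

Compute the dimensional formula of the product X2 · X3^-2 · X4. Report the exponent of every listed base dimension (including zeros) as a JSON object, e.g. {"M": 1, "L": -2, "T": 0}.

Exponent matrix [M,Θ,T,L] × [X1,X2,X3,X4,X5]:
  M: [ 3 -1 -1 -1  1]
  Θ: [ 1  0  0 -1  1]
  T: [ 1 -1 -1 -1  1]
  L: [-1  0  0 -1  1]
  [M]: (1)·-1+(-2)·-1+(1)·-1 = 0
  [Θ]: (1)·0+(-2)·0+(1)·-1 = -1
  [T]: (1)·-1+(-2)·-1+(1)·-1 = 0
  [L]: (1)·0+(-2)·0+(1)·-1 = -1
⇒ Θ^-1 L^-1

{"M": 0, "Θ": -1, "T": 0, "L": -1}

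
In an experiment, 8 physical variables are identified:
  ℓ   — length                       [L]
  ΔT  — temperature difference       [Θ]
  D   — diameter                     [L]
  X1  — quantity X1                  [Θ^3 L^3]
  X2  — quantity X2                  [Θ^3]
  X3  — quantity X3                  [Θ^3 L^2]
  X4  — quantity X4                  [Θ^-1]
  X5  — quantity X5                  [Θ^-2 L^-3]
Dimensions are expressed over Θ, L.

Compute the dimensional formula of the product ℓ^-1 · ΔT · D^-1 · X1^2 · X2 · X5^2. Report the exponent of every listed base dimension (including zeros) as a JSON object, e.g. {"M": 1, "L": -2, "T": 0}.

Write exponents as rows Θ,L / cols ℓ,ΔT,D,X1,X2,X3,X4,X5:
  Θ: [ 0  1  0  3  3  3 -1 -2]
  L: [ 1  0  1  3  0  2  0 -3]
  [Θ]: (-1)·0+(1)·1+(-1)·0+(2)·3+(1)·3+(2)·-2 = 6
  [L]: (-1)·1+(1)·0+(-1)·1+(2)·3+(1)·0+(2)·-3 = -2
⇒ Θ^6 L^-2

{"Θ": 6, "L": -2}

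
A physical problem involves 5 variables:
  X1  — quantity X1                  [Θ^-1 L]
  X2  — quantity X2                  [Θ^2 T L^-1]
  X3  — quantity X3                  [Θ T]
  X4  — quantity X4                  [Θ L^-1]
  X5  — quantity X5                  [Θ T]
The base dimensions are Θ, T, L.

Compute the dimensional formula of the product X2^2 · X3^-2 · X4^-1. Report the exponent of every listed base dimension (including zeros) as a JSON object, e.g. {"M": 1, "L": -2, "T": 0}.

Dimensional matrix (Θ×T×L by X1×X2×X3×X4×X5):
  Θ: [-1  2  1  1  1]
  T: [ 0  1  1  0  1]
  L: [ 1 -1  0 -1  0]
  [Θ]: (2)·2+(-2)·1+(-1)·1 = 1
  [T]: (2)·1+(-2)·1+(-1)·0 = 0
  [L]: (2)·-1+(-2)·0+(-1)·-1 = -1
⇒ Θ L^-1

{"Θ": 1, "T": 0, "L": -1}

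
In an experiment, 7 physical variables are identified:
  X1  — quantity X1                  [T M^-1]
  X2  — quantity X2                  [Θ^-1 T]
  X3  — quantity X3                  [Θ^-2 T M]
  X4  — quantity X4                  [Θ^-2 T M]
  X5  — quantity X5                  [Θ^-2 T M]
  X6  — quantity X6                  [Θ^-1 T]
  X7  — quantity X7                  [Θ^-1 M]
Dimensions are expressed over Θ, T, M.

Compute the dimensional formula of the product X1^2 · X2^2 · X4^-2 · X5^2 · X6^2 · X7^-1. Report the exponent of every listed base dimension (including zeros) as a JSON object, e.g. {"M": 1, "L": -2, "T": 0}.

{"Θ": -3, "T": 6, "M": -3}

Dimensional matrix (Θ×T×M by X1×X2×X3×X4×X5×X6×X7):
  Θ: [ 0 -1 -2 -2 -2 -1 -1]
  T: [ 1  1  1  1  1  1  0]
  M: [-1  0  1  1  1  0  1]
  [Θ]: (2)·0+(2)·-1+(-2)·-2+(2)·-2+(2)·-1+(-1)·-1 = -3
  [T]: (2)·1+(2)·1+(-2)·1+(2)·1+(2)·1+(-1)·0 = 6
  [M]: (2)·-1+(2)·0+(-2)·1+(2)·1+(2)·0+(-1)·1 = -3
⇒ Θ^-3 T^6 M^-3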